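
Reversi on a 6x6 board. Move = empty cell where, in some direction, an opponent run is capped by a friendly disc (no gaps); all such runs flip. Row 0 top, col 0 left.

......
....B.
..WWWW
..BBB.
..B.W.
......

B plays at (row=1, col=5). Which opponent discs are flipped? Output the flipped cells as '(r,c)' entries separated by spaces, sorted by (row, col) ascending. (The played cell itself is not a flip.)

Dir NW: first cell '.' (not opp) -> no flip
Dir N: first cell '.' (not opp) -> no flip
Dir NE: edge -> no flip
Dir W: first cell 'B' (not opp) -> no flip
Dir E: edge -> no flip
Dir SW: opp run (2,4) capped by B -> flip
Dir S: opp run (2,5), next='.' -> no flip
Dir SE: edge -> no flip

Answer: (2,4)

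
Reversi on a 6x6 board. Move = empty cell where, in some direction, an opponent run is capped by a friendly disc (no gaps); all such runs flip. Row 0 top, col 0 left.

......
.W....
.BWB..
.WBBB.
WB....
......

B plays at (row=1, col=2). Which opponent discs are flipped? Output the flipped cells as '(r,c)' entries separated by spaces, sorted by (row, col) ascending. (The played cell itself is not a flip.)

Answer: (2,2)

Derivation:
Dir NW: first cell '.' (not opp) -> no flip
Dir N: first cell '.' (not opp) -> no flip
Dir NE: first cell '.' (not opp) -> no flip
Dir W: opp run (1,1), next='.' -> no flip
Dir E: first cell '.' (not opp) -> no flip
Dir SW: first cell 'B' (not opp) -> no flip
Dir S: opp run (2,2) capped by B -> flip
Dir SE: first cell 'B' (not opp) -> no flip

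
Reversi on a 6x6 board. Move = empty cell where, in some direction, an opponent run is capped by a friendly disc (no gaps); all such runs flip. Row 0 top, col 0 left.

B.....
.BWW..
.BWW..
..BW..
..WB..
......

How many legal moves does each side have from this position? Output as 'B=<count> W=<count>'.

-- B to move --
(0,1): no bracket -> illegal
(0,2): flips 2 -> legal
(0,3): flips 4 -> legal
(0,4): no bracket -> illegal
(1,4): flips 3 -> legal
(2,4): flips 2 -> legal
(3,1): no bracket -> illegal
(3,4): flips 1 -> legal
(4,1): flips 1 -> legal
(4,4): flips 2 -> legal
(5,1): no bracket -> illegal
(5,2): flips 1 -> legal
(5,3): no bracket -> illegal
B mobility = 8
-- W to move --
(0,1): no bracket -> illegal
(0,2): no bracket -> illegal
(1,0): flips 1 -> legal
(2,0): flips 1 -> legal
(3,0): flips 1 -> legal
(3,1): flips 1 -> legal
(3,4): no bracket -> illegal
(4,1): flips 1 -> legal
(4,4): flips 1 -> legal
(5,2): no bracket -> illegal
(5,3): flips 1 -> legal
(5,4): no bracket -> illegal
W mobility = 7

Answer: B=8 W=7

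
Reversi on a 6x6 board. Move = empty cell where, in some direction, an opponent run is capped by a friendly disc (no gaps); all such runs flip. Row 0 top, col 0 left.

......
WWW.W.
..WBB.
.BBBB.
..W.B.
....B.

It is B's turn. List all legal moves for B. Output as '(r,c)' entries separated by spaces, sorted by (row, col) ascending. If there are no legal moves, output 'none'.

(0,0): flips 2 -> legal
(0,1): flips 1 -> legal
(0,2): flips 2 -> legal
(0,3): no bracket -> illegal
(0,4): flips 1 -> legal
(0,5): flips 1 -> legal
(1,3): flips 1 -> legal
(1,5): no bracket -> illegal
(2,0): no bracket -> illegal
(2,1): flips 1 -> legal
(2,5): no bracket -> illegal
(4,1): no bracket -> illegal
(4,3): no bracket -> illegal
(5,1): flips 1 -> legal
(5,2): flips 1 -> legal
(5,3): flips 1 -> legal

Answer: (0,0) (0,1) (0,2) (0,4) (0,5) (1,3) (2,1) (5,1) (5,2) (5,3)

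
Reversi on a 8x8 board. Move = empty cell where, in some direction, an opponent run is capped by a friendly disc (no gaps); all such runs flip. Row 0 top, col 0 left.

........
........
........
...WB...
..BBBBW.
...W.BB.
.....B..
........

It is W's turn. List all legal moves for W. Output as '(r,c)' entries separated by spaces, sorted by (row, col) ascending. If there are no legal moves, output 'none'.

(2,3): no bracket -> illegal
(2,4): no bracket -> illegal
(2,5): no bracket -> illegal
(3,1): flips 1 -> legal
(3,2): no bracket -> illegal
(3,5): flips 2 -> legal
(3,6): no bracket -> illegal
(4,1): flips 4 -> legal
(4,7): no bracket -> illegal
(5,1): flips 1 -> legal
(5,2): no bracket -> illegal
(5,4): no bracket -> illegal
(5,7): no bracket -> illegal
(6,4): flips 1 -> legal
(6,6): flips 3 -> legal
(6,7): no bracket -> illegal
(7,4): no bracket -> illegal
(7,5): no bracket -> illegal
(7,6): no bracket -> illegal

Answer: (3,1) (3,5) (4,1) (5,1) (6,4) (6,6)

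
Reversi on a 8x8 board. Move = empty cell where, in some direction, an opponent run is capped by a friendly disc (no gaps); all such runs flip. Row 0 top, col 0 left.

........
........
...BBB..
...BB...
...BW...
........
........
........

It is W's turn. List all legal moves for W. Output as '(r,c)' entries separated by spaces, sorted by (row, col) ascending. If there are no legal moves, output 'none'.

(1,2): no bracket -> illegal
(1,3): no bracket -> illegal
(1,4): flips 2 -> legal
(1,5): no bracket -> illegal
(1,6): no bracket -> illegal
(2,2): flips 1 -> legal
(2,6): no bracket -> illegal
(3,2): no bracket -> illegal
(3,5): no bracket -> illegal
(3,6): no bracket -> illegal
(4,2): flips 1 -> legal
(4,5): no bracket -> illegal
(5,2): no bracket -> illegal
(5,3): no bracket -> illegal
(5,4): no bracket -> illegal

Answer: (1,4) (2,2) (4,2)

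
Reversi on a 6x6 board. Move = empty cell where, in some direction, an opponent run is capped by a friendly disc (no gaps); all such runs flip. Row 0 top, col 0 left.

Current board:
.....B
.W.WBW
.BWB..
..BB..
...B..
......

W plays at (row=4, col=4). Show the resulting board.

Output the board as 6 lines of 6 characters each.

Answer: .....B
.W.WBW
.BWB..
..BW..
...BW.
......

Derivation:
Place W at (4,4); scan 8 dirs for brackets.
Dir NW: opp run (3,3) capped by W -> flip
Dir N: first cell '.' (not opp) -> no flip
Dir NE: first cell '.' (not opp) -> no flip
Dir W: opp run (4,3), next='.' -> no flip
Dir E: first cell '.' (not opp) -> no flip
Dir SW: first cell '.' (not opp) -> no flip
Dir S: first cell '.' (not opp) -> no flip
Dir SE: first cell '.' (not opp) -> no flip
All flips: (3,3)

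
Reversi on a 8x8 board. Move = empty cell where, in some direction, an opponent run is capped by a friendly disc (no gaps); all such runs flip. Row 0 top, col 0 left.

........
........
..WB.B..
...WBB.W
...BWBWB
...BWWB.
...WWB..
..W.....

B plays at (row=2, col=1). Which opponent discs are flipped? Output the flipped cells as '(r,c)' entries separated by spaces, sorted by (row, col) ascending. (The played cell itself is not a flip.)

Answer: (2,2)

Derivation:
Dir NW: first cell '.' (not opp) -> no flip
Dir N: first cell '.' (not opp) -> no flip
Dir NE: first cell '.' (not opp) -> no flip
Dir W: first cell '.' (not opp) -> no flip
Dir E: opp run (2,2) capped by B -> flip
Dir SW: first cell '.' (not opp) -> no flip
Dir S: first cell '.' (not opp) -> no flip
Dir SE: first cell '.' (not opp) -> no flip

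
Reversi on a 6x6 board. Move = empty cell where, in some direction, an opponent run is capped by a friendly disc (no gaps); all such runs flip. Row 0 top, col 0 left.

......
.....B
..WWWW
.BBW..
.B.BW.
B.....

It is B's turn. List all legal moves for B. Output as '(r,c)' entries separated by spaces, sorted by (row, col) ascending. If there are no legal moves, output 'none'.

Answer: (1,2) (1,3) (1,4) (3,4) (3,5) (4,2) (4,5)

Derivation:
(1,1): no bracket -> illegal
(1,2): flips 1 -> legal
(1,3): flips 3 -> legal
(1,4): flips 1 -> legal
(2,1): no bracket -> illegal
(3,4): flips 1 -> legal
(3,5): flips 1 -> legal
(4,2): flips 2 -> legal
(4,5): flips 1 -> legal
(5,3): no bracket -> illegal
(5,4): no bracket -> illegal
(5,5): no bracket -> illegal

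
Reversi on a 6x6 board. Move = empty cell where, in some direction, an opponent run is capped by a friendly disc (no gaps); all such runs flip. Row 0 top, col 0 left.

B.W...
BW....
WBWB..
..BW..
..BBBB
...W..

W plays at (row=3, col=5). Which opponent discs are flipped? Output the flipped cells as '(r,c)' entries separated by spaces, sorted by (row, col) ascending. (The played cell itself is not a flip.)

Dir NW: first cell '.' (not opp) -> no flip
Dir N: first cell '.' (not opp) -> no flip
Dir NE: edge -> no flip
Dir W: first cell '.' (not opp) -> no flip
Dir E: edge -> no flip
Dir SW: opp run (4,4) capped by W -> flip
Dir S: opp run (4,5), next='.' -> no flip
Dir SE: edge -> no flip

Answer: (4,4)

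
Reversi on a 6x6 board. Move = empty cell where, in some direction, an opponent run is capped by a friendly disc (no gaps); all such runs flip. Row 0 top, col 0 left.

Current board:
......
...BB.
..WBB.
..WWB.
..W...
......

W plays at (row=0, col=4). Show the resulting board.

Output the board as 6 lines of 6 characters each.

Place W at (0,4); scan 8 dirs for brackets.
Dir NW: edge -> no flip
Dir N: edge -> no flip
Dir NE: edge -> no flip
Dir W: first cell '.' (not opp) -> no flip
Dir E: first cell '.' (not opp) -> no flip
Dir SW: opp run (1,3) capped by W -> flip
Dir S: opp run (1,4) (2,4) (3,4), next='.' -> no flip
Dir SE: first cell '.' (not opp) -> no flip
All flips: (1,3)

Answer: ....W.
...WB.
..WBB.
..WWB.
..W...
......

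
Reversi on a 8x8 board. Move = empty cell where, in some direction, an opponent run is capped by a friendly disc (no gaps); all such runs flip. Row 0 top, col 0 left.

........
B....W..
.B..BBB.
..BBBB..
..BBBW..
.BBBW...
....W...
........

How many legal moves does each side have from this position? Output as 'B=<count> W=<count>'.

-- B to move --
(0,4): flips 1 -> legal
(0,5): flips 1 -> legal
(0,6): flips 1 -> legal
(1,4): no bracket -> illegal
(1,6): no bracket -> illegal
(3,6): no bracket -> illegal
(4,6): flips 1 -> legal
(5,5): flips 2 -> legal
(5,6): flips 1 -> legal
(6,3): no bracket -> illegal
(6,5): flips 1 -> legal
(7,3): no bracket -> illegal
(7,4): flips 2 -> legal
(7,5): flips 1 -> legal
B mobility = 9
-- W to move --
(0,0): no bracket -> illegal
(0,1): no bracket -> illegal
(1,1): no bracket -> illegal
(1,2): no bracket -> illegal
(1,3): no bracket -> illegal
(1,4): flips 3 -> legal
(1,6): no bracket -> illegal
(1,7): no bracket -> illegal
(2,0): no bracket -> illegal
(2,2): no bracket -> illegal
(2,3): flips 1 -> legal
(2,7): no bracket -> illegal
(3,0): no bracket -> illegal
(3,1): flips 2 -> legal
(3,6): no bracket -> illegal
(3,7): flips 1 -> legal
(4,0): no bracket -> illegal
(4,1): flips 3 -> legal
(4,6): no bracket -> illegal
(5,0): flips 3 -> legal
(5,5): no bracket -> illegal
(6,0): flips 4 -> legal
(6,1): no bracket -> illegal
(6,2): no bracket -> illegal
(6,3): no bracket -> illegal
W mobility = 7

Answer: B=9 W=7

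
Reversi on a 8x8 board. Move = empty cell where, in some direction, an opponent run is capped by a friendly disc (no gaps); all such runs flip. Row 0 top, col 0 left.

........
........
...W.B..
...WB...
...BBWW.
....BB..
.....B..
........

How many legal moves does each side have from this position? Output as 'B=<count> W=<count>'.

Answer: B=9 W=7

Derivation:
-- B to move --
(1,2): flips 1 -> legal
(1,3): flips 2 -> legal
(1,4): no bracket -> illegal
(2,2): flips 1 -> legal
(2,4): no bracket -> illegal
(3,2): flips 1 -> legal
(3,5): flips 1 -> legal
(3,6): flips 1 -> legal
(3,7): flips 1 -> legal
(4,2): no bracket -> illegal
(4,7): flips 2 -> legal
(5,6): flips 1 -> legal
(5,7): no bracket -> illegal
B mobility = 9
-- W to move --
(1,4): no bracket -> illegal
(1,5): no bracket -> illegal
(1,6): no bracket -> illegal
(2,4): no bracket -> illegal
(2,6): no bracket -> illegal
(3,2): no bracket -> illegal
(3,5): flips 1 -> legal
(3,6): no bracket -> illegal
(4,2): flips 2 -> legal
(5,2): no bracket -> illegal
(5,3): flips 1 -> legal
(5,6): no bracket -> illegal
(6,3): flips 1 -> legal
(6,4): flips 1 -> legal
(6,6): flips 2 -> legal
(7,4): no bracket -> illegal
(7,5): flips 2 -> legal
(7,6): no bracket -> illegal
W mobility = 7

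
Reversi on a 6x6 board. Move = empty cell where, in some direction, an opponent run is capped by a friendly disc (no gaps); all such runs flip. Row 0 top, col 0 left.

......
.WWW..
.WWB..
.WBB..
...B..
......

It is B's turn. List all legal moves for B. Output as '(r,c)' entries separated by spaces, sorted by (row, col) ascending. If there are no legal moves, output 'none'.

Answer: (0,0) (0,1) (0,2) (0,3) (1,0) (2,0) (3,0)

Derivation:
(0,0): flips 2 -> legal
(0,1): flips 1 -> legal
(0,2): flips 2 -> legal
(0,3): flips 1 -> legal
(0,4): no bracket -> illegal
(1,0): flips 1 -> legal
(1,4): no bracket -> illegal
(2,0): flips 2 -> legal
(2,4): no bracket -> illegal
(3,0): flips 1 -> legal
(4,0): no bracket -> illegal
(4,1): no bracket -> illegal
(4,2): no bracket -> illegal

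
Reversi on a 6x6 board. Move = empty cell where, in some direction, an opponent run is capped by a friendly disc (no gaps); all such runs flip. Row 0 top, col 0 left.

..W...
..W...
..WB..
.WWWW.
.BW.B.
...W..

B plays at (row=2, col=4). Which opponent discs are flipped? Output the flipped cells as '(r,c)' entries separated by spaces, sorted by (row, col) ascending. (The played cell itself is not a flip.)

Answer: (3,4)

Derivation:
Dir NW: first cell '.' (not opp) -> no flip
Dir N: first cell '.' (not opp) -> no flip
Dir NE: first cell '.' (not opp) -> no flip
Dir W: first cell 'B' (not opp) -> no flip
Dir E: first cell '.' (not opp) -> no flip
Dir SW: opp run (3,3) (4,2), next='.' -> no flip
Dir S: opp run (3,4) capped by B -> flip
Dir SE: first cell '.' (not opp) -> no flip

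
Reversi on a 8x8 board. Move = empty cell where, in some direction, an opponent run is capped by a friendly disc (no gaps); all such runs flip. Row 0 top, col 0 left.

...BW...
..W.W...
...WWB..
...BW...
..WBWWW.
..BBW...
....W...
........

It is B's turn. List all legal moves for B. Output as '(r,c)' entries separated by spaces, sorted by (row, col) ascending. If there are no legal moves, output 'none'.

Answer: (0,5) (1,3) (1,5) (2,1) (2,2) (3,1) (3,2) (3,5) (4,1) (4,7) (5,1) (5,5) (6,5) (7,5)

Derivation:
(0,1): no bracket -> illegal
(0,2): no bracket -> illegal
(0,5): flips 1 -> legal
(1,1): no bracket -> illegal
(1,3): flips 1 -> legal
(1,5): flips 1 -> legal
(2,1): flips 1 -> legal
(2,2): flips 2 -> legal
(3,1): flips 1 -> legal
(3,2): flips 1 -> legal
(3,5): flips 2 -> legal
(3,6): no bracket -> illegal
(3,7): no bracket -> illegal
(4,1): flips 1 -> legal
(4,7): flips 3 -> legal
(5,1): flips 1 -> legal
(5,5): flips 2 -> legal
(5,6): no bracket -> illegal
(5,7): no bracket -> illegal
(6,3): no bracket -> illegal
(6,5): flips 1 -> legal
(7,3): no bracket -> illegal
(7,4): no bracket -> illegal
(7,5): flips 1 -> legal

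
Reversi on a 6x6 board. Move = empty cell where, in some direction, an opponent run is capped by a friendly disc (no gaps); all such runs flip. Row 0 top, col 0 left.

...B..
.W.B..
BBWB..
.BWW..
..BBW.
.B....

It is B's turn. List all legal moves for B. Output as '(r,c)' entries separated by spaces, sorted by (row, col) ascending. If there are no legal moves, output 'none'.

(0,0): no bracket -> illegal
(0,1): flips 1 -> legal
(0,2): flips 1 -> legal
(1,0): no bracket -> illegal
(1,2): flips 2 -> legal
(2,4): flips 1 -> legal
(3,4): flips 2 -> legal
(3,5): no bracket -> illegal
(4,1): flips 1 -> legal
(4,5): flips 1 -> legal
(5,3): no bracket -> illegal
(5,4): no bracket -> illegal
(5,5): no bracket -> illegal

Answer: (0,1) (0,2) (1,2) (2,4) (3,4) (4,1) (4,5)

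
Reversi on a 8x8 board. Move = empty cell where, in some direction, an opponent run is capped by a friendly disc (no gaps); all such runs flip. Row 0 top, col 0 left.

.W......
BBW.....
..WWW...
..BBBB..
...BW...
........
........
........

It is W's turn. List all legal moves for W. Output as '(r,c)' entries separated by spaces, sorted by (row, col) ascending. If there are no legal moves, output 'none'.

Answer: (0,0) (2,1) (2,6) (4,1) (4,2) (4,5) (4,6) (5,3)

Derivation:
(0,0): flips 1 -> legal
(0,2): no bracket -> illegal
(2,0): no bracket -> illegal
(2,1): flips 1 -> legal
(2,5): no bracket -> illegal
(2,6): flips 1 -> legal
(3,1): no bracket -> illegal
(3,6): no bracket -> illegal
(4,1): flips 1 -> legal
(4,2): flips 3 -> legal
(4,5): flips 1 -> legal
(4,6): flips 1 -> legal
(5,2): no bracket -> illegal
(5,3): flips 2 -> legal
(5,4): no bracket -> illegal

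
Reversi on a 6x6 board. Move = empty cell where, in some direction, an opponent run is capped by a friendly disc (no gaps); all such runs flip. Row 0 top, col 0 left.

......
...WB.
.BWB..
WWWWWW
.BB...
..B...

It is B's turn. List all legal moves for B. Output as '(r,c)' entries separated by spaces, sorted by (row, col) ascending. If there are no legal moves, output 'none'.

Answer: (0,3) (1,2) (2,0) (2,4) (4,3) (4,5)

Derivation:
(0,2): no bracket -> illegal
(0,3): flips 1 -> legal
(0,4): no bracket -> illegal
(1,1): no bracket -> illegal
(1,2): flips 3 -> legal
(2,0): flips 1 -> legal
(2,4): flips 1 -> legal
(2,5): no bracket -> illegal
(4,0): no bracket -> illegal
(4,3): flips 2 -> legal
(4,4): no bracket -> illegal
(4,5): flips 1 -> legal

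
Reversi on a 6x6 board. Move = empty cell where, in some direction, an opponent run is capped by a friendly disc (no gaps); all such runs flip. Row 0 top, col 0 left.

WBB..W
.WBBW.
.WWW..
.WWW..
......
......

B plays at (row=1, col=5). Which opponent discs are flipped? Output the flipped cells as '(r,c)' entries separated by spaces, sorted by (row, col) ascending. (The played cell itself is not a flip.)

Answer: (1,4)

Derivation:
Dir NW: first cell '.' (not opp) -> no flip
Dir N: opp run (0,5), next=edge -> no flip
Dir NE: edge -> no flip
Dir W: opp run (1,4) capped by B -> flip
Dir E: edge -> no flip
Dir SW: first cell '.' (not opp) -> no flip
Dir S: first cell '.' (not opp) -> no flip
Dir SE: edge -> no flip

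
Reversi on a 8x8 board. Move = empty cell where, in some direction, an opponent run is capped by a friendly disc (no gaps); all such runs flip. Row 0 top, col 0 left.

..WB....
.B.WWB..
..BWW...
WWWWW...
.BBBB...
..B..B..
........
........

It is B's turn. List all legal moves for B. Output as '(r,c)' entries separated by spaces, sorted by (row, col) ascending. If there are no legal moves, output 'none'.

(0,1): flips 1 -> legal
(0,4): flips 4 -> legal
(0,5): flips 3 -> legal
(1,2): flips 2 -> legal
(2,0): flips 1 -> legal
(2,1): flips 2 -> legal
(2,5): flips 4 -> legal
(3,5): no bracket -> illegal
(4,0): flips 1 -> legal
(4,5): no bracket -> illegal

Answer: (0,1) (0,4) (0,5) (1,2) (2,0) (2,1) (2,5) (4,0)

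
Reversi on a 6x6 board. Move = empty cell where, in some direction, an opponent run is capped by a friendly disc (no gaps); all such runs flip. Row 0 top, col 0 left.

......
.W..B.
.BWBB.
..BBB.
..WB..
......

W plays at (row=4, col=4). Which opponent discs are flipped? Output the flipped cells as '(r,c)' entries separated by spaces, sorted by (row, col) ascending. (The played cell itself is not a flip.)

Answer: (3,3) (4,3)

Derivation:
Dir NW: opp run (3,3) capped by W -> flip
Dir N: opp run (3,4) (2,4) (1,4), next='.' -> no flip
Dir NE: first cell '.' (not opp) -> no flip
Dir W: opp run (4,3) capped by W -> flip
Dir E: first cell '.' (not opp) -> no flip
Dir SW: first cell '.' (not opp) -> no flip
Dir S: first cell '.' (not opp) -> no flip
Dir SE: first cell '.' (not opp) -> no flip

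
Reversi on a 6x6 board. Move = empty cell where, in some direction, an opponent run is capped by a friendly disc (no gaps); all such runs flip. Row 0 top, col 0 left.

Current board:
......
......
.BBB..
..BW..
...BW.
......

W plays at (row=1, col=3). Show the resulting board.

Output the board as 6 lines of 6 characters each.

Place W at (1,3); scan 8 dirs for brackets.
Dir NW: first cell '.' (not opp) -> no flip
Dir N: first cell '.' (not opp) -> no flip
Dir NE: first cell '.' (not opp) -> no flip
Dir W: first cell '.' (not opp) -> no flip
Dir E: first cell '.' (not opp) -> no flip
Dir SW: opp run (2,2), next='.' -> no flip
Dir S: opp run (2,3) capped by W -> flip
Dir SE: first cell '.' (not opp) -> no flip
All flips: (2,3)

Answer: ......
...W..
.BBW..
..BW..
...BW.
......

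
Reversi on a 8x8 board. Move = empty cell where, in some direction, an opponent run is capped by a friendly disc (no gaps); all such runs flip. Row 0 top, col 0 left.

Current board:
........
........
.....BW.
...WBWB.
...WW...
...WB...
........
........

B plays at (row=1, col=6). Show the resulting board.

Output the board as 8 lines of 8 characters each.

Place B at (1,6); scan 8 dirs for brackets.
Dir NW: first cell '.' (not opp) -> no flip
Dir N: first cell '.' (not opp) -> no flip
Dir NE: first cell '.' (not opp) -> no flip
Dir W: first cell '.' (not opp) -> no flip
Dir E: first cell '.' (not opp) -> no flip
Dir SW: first cell 'B' (not opp) -> no flip
Dir S: opp run (2,6) capped by B -> flip
Dir SE: first cell '.' (not opp) -> no flip
All flips: (2,6)

Answer: ........
......B.
.....BB.
...WBWB.
...WW...
...WB...
........
........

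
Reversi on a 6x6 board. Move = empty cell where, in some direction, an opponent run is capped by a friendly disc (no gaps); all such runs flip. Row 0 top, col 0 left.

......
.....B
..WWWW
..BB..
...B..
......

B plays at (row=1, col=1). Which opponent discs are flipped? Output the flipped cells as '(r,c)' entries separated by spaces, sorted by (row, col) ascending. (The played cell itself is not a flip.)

Answer: (2,2)

Derivation:
Dir NW: first cell '.' (not opp) -> no flip
Dir N: first cell '.' (not opp) -> no flip
Dir NE: first cell '.' (not opp) -> no flip
Dir W: first cell '.' (not opp) -> no flip
Dir E: first cell '.' (not opp) -> no flip
Dir SW: first cell '.' (not opp) -> no flip
Dir S: first cell '.' (not opp) -> no flip
Dir SE: opp run (2,2) capped by B -> flip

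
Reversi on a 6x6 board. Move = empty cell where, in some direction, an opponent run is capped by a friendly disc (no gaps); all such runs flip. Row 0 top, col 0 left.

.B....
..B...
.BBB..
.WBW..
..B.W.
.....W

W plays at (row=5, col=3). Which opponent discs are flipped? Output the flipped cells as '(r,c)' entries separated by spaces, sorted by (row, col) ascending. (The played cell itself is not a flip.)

Dir NW: opp run (4,2) capped by W -> flip
Dir N: first cell '.' (not opp) -> no flip
Dir NE: first cell 'W' (not opp) -> no flip
Dir W: first cell '.' (not opp) -> no flip
Dir E: first cell '.' (not opp) -> no flip
Dir SW: edge -> no flip
Dir S: edge -> no flip
Dir SE: edge -> no flip

Answer: (4,2)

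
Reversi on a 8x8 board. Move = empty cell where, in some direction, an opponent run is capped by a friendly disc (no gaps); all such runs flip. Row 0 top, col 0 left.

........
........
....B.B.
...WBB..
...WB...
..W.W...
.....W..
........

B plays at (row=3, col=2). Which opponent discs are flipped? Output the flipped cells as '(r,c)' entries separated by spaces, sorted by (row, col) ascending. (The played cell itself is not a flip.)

Dir NW: first cell '.' (not opp) -> no flip
Dir N: first cell '.' (not opp) -> no flip
Dir NE: first cell '.' (not opp) -> no flip
Dir W: first cell '.' (not opp) -> no flip
Dir E: opp run (3,3) capped by B -> flip
Dir SW: first cell '.' (not opp) -> no flip
Dir S: first cell '.' (not opp) -> no flip
Dir SE: opp run (4,3) (5,4) (6,5), next='.' -> no flip

Answer: (3,3)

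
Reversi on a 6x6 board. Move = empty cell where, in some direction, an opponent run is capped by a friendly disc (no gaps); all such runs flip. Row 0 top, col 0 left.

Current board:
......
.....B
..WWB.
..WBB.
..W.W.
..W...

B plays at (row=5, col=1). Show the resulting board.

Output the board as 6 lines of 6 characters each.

Place B at (5,1); scan 8 dirs for brackets.
Dir NW: first cell '.' (not opp) -> no flip
Dir N: first cell '.' (not opp) -> no flip
Dir NE: opp run (4,2) capped by B -> flip
Dir W: first cell '.' (not opp) -> no flip
Dir E: opp run (5,2), next='.' -> no flip
Dir SW: edge -> no flip
Dir S: edge -> no flip
Dir SE: edge -> no flip
All flips: (4,2)

Answer: ......
.....B
..WWB.
..WBB.
..B.W.
.BW...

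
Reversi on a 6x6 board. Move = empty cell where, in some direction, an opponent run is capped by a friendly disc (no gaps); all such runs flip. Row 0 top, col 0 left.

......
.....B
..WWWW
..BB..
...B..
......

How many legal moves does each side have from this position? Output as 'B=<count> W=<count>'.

-- B to move --
(1,1): flips 1 -> legal
(1,2): flips 1 -> legal
(1,3): flips 1 -> legal
(1,4): flips 1 -> legal
(2,1): no bracket -> illegal
(3,1): no bracket -> illegal
(3,4): no bracket -> illegal
(3,5): flips 1 -> legal
B mobility = 5
-- W to move --
(0,4): no bracket -> illegal
(0,5): flips 1 -> legal
(1,4): no bracket -> illegal
(2,1): no bracket -> illegal
(3,1): no bracket -> illegal
(3,4): no bracket -> illegal
(4,1): flips 1 -> legal
(4,2): flips 2 -> legal
(4,4): flips 1 -> legal
(5,2): no bracket -> illegal
(5,3): flips 2 -> legal
(5,4): no bracket -> illegal
W mobility = 5

Answer: B=5 W=5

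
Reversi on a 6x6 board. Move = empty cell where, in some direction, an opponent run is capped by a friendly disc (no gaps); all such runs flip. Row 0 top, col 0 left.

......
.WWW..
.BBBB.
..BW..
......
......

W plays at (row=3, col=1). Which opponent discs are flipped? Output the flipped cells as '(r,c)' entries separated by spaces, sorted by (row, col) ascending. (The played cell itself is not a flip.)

Dir NW: first cell '.' (not opp) -> no flip
Dir N: opp run (2,1) capped by W -> flip
Dir NE: opp run (2,2) capped by W -> flip
Dir W: first cell '.' (not opp) -> no flip
Dir E: opp run (3,2) capped by W -> flip
Dir SW: first cell '.' (not opp) -> no flip
Dir S: first cell '.' (not opp) -> no flip
Dir SE: first cell '.' (not opp) -> no flip

Answer: (2,1) (2,2) (3,2)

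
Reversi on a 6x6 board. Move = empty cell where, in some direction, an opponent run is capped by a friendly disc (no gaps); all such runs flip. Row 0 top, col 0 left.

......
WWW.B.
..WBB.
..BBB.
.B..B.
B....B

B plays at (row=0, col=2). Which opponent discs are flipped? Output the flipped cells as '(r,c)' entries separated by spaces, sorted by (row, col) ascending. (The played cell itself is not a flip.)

Answer: (1,2) (2,2)

Derivation:
Dir NW: edge -> no flip
Dir N: edge -> no flip
Dir NE: edge -> no flip
Dir W: first cell '.' (not opp) -> no flip
Dir E: first cell '.' (not opp) -> no flip
Dir SW: opp run (1,1), next='.' -> no flip
Dir S: opp run (1,2) (2,2) capped by B -> flip
Dir SE: first cell '.' (not opp) -> no flip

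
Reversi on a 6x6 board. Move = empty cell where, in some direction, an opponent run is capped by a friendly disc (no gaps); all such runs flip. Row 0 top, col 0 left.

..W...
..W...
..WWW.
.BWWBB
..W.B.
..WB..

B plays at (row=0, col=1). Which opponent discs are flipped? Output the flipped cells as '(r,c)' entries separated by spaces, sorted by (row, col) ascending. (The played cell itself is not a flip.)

Answer: (1,2) (2,3)

Derivation:
Dir NW: edge -> no flip
Dir N: edge -> no flip
Dir NE: edge -> no flip
Dir W: first cell '.' (not opp) -> no flip
Dir E: opp run (0,2), next='.' -> no flip
Dir SW: first cell '.' (not opp) -> no flip
Dir S: first cell '.' (not opp) -> no flip
Dir SE: opp run (1,2) (2,3) capped by B -> flip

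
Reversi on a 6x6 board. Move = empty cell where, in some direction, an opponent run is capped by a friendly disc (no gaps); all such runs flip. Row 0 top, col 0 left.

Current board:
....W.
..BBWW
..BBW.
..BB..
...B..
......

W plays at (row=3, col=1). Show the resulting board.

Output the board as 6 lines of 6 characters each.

Place W at (3,1); scan 8 dirs for brackets.
Dir NW: first cell '.' (not opp) -> no flip
Dir N: first cell '.' (not opp) -> no flip
Dir NE: opp run (2,2) (1,3) capped by W -> flip
Dir W: first cell '.' (not opp) -> no flip
Dir E: opp run (3,2) (3,3), next='.' -> no flip
Dir SW: first cell '.' (not opp) -> no flip
Dir S: first cell '.' (not opp) -> no flip
Dir SE: first cell '.' (not opp) -> no flip
All flips: (1,3) (2,2)

Answer: ....W.
..BWWW
..WBW.
.WBB..
...B..
......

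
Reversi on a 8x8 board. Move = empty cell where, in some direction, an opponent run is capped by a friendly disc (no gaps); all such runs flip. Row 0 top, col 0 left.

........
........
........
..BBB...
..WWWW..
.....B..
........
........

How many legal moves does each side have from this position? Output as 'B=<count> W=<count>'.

-- B to move --
(3,1): no bracket -> illegal
(3,5): flips 1 -> legal
(3,6): no bracket -> illegal
(4,1): no bracket -> illegal
(4,6): no bracket -> illegal
(5,1): flips 1 -> legal
(5,2): flips 2 -> legal
(5,3): flips 1 -> legal
(5,4): flips 2 -> legal
(5,6): flips 1 -> legal
B mobility = 6
-- W to move --
(2,1): flips 1 -> legal
(2,2): flips 2 -> legal
(2,3): flips 2 -> legal
(2,4): flips 2 -> legal
(2,5): flips 1 -> legal
(3,1): no bracket -> illegal
(3,5): no bracket -> illegal
(4,1): no bracket -> illegal
(4,6): no bracket -> illegal
(5,4): no bracket -> illegal
(5,6): no bracket -> illegal
(6,4): no bracket -> illegal
(6,5): flips 1 -> legal
(6,6): flips 1 -> legal
W mobility = 7

Answer: B=6 W=7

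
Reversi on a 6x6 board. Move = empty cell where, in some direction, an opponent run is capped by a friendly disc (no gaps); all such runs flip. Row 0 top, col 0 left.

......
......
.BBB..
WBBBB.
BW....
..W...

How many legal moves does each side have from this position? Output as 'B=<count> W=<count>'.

Answer: B=4 W=5

Derivation:
-- B to move --
(2,0): flips 1 -> legal
(4,2): flips 1 -> legal
(4,3): no bracket -> illegal
(5,0): flips 1 -> legal
(5,1): flips 1 -> legal
(5,3): no bracket -> illegal
B mobility = 4
-- W to move --
(1,0): no bracket -> illegal
(1,1): flips 2 -> legal
(1,2): flips 1 -> legal
(1,3): no bracket -> illegal
(1,4): flips 2 -> legal
(2,0): no bracket -> illegal
(2,4): no bracket -> illegal
(2,5): no bracket -> illegal
(3,5): flips 4 -> legal
(4,2): no bracket -> illegal
(4,3): no bracket -> illegal
(4,4): no bracket -> illegal
(4,5): no bracket -> illegal
(5,0): flips 1 -> legal
(5,1): no bracket -> illegal
W mobility = 5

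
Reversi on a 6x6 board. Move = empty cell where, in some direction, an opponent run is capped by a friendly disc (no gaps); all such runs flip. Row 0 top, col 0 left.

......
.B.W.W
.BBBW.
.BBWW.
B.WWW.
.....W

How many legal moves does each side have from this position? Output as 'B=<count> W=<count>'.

-- B to move --
(0,2): no bracket -> illegal
(0,3): flips 1 -> legal
(0,4): flips 1 -> legal
(0,5): no bracket -> illegal
(1,2): no bracket -> illegal
(1,4): no bracket -> illegal
(2,5): flips 1 -> legal
(3,5): flips 2 -> legal
(4,1): no bracket -> illegal
(4,5): flips 1 -> legal
(5,1): no bracket -> illegal
(5,2): flips 1 -> legal
(5,3): flips 3 -> legal
(5,4): flips 1 -> legal
B mobility = 8
-- W to move --
(0,0): flips 2 -> legal
(0,1): no bracket -> illegal
(0,2): no bracket -> illegal
(1,0): flips 2 -> legal
(1,2): flips 3 -> legal
(1,4): no bracket -> illegal
(2,0): flips 4 -> legal
(3,0): flips 2 -> legal
(4,1): no bracket -> illegal
(5,0): no bracket -> illegal
(5,1): no bracket -> illegal
W mobility = 5

Answer: B=8 W=5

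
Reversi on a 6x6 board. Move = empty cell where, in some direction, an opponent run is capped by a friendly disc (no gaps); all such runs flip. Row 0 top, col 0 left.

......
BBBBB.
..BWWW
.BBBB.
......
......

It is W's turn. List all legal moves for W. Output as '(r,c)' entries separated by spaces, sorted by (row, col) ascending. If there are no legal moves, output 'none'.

(0,0): no bracket -> illegal
(0,1): flips 1 -> legal
(0,2): flips 1 -> legal
(0,3): flips 2 -> legal
(0,4): flips 1 -> legal
(0,5): flips 1 -> legal
(1,5): no bracket -> illegal
(2,0): no bracket -> illegal
(2,1): flips 1 -> legal
(3,0): no bracket -> illegal
(3,5): no bracket -> illegal
(4,0): no bracket -> illegal
(4,1): flips 1 -> legal
(4,2): flips 1 -> legal
(4,3): flips 2 -> legal
(4,4): flips 1 -> legal
(4,5): flips 1 -> legal

Answer: (0,1) (0,2) (0,3) (0,4) (0,5) (2,1) (4,1) (4,2) (4,3) (4,4) (4,5)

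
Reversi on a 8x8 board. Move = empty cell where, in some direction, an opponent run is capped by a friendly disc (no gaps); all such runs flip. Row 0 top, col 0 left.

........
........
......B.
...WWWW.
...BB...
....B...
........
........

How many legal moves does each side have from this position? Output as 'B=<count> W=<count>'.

Answer: B=5 W=6

Derivation:
-- B to move --
(2,2): flips 1 -> legal
(2,3): flips 1 -> legal
(2,4): flips 1 -> legal
(2,5): flips 1 -> legal
(2,7): no bracket -> illegal
(3,2): no bracket -> illegal
(3,7): no bracket -> illegal
(4,2): no bracket -> illegal
(4,5): no bracket -> illegal
(4,6): flips 1 -> legal
(4,7): no bracket -> illegal
B mobility = 5
-- W to move --
(1,5): no bracket -> illegal
(1,6): flips 1 -> legal
(1,7): flips 1 -> legal
(2,5): no bracket -> illegal
(2,7): no bracket -> illegal
(3,2): no bracket -> illegal
(3,7): no bracket -> illegal
(4,2): no bracket -> illegal
(4,5): no bracket -> illegal
(5,2): flips 1 -> legal
(5,3): flips 2 -> legal
(5,5): flips 1 -> legal
(6,3): no bracket -> illegal
(6,4): flips 2 -> legal
(6,5): no bracket -> illegal
W mobility = 6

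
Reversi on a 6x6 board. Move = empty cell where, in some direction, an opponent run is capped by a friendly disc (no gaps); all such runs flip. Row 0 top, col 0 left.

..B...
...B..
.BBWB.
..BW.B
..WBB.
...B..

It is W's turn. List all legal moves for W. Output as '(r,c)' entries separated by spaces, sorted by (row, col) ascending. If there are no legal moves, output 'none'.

Answer: (0,3) (1,1) (1,2) (1,5) (2,0) (2,5) (3,1) (4,1) (4,5) (5,5)

Derivation:
(0,1): no bracket -> illegal
(0,3): flips 1 -> legal
(0,4): no bracket -> illegal
(1,0): no bracket -> illegal
(1,1): flips 1 -> legal
(1,2): flips 2 -> legal
(1,4): no bracket -> illegal
(1,5): flips 1 -> legal
(2,0): flips 2 -> legal
(2,5): flips 1 -> legal
(3,0): no bracket -> illegal
(3,1): flips 1 -> legal
(3,4): no bracket -> illegal
(4,1): flips 1 -> legal
(4,5): flips 2 -> legal
(5,2): no bracket -> illegal
(5,4): no bracket -> illegal
(5,5): flips 1 -> legal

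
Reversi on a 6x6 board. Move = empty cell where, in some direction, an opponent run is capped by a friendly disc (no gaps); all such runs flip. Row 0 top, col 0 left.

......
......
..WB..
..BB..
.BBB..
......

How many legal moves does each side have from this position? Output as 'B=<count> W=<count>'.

-- B to move --
(1,1): flips 1 -> legal
(1,2): flips 1 -> legal
(1,3): no bracket -> illegal
(2,1): flips 1 -> legal
(3,1): no bracket -> illegal
B mobility = 3
-- W to move --
(1,2): no bracket -> illegal
(1,3): no bracket -> illegal
(1,4): no bracket -> illegal
(2,1): no bracket -> illegal
(2,4): flips 1 -> legal
(3,0): no bracket -> illegal
(3,1): no bracket -> illegal
(3,4): no bracket -> illegal
(4,0): no bracket -> illegal
(4,4): flips 1 -> legal
(5,0): no bracket -> illegal
(5,1): no bracket -> illegal
(5,2): flips 2 -> legal
(5,3): no bracket -> illegal
(5,4): no bracket -> illegal
W mobility = 3

Answer: B=3 W=3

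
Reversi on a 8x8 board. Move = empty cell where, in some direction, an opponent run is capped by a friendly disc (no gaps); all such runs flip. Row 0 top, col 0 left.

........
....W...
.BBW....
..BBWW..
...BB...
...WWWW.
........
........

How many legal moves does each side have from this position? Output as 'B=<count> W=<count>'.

-- B to move --
(0,3): no bracket -> illegal
(0,4): no bracket -> illegal
(0,5): flips 2 -> legal
(1,2): no bracket -> illegal
(1,3): flips 1 -> legal
(1,5): no bracket -> illegal
(2,4): flips 2 -> legal
(2,5): flips 1 -> legal
(2,6): flips 1 -> legal
(3,6): flips 2 -> legal
(4,2): no bracket -> illegal
(4,5): no bracket -> illegal
(4,6): no bracket -> illegal
(4,7): no bracket -> illegal
(5,2): no bracket -> illegal
(5,7): no bracket -> illegal
(6,2): flips 1 -> legal
(6,3): flips 1 -> legal
(6,4): flips 1 -> legal
(6,5): flips 1 -> legal
(6,6): flips 1 -> legal
(6,7): no bracket -> illegal
B mobility = 11
-- W to move --
(1,0): flips 3 -> legal
(1,1): flips 3 -> legal
(1,2): no bracket -> illegal
(1,3): no bracket -> illegal
(2,0): flips 2 -> legal
(2,4): no bracket -> illegal
(3,0): no bracket -> illegal
(3,1): flips 2 -> legal
(4,1): flips 1 -> legal
(4,2): no bracket -> illegal
(4,5): no bracket -> illegal
(5,2): flips 1 -> legal
W mobility = 6

Answer: B=11 W=6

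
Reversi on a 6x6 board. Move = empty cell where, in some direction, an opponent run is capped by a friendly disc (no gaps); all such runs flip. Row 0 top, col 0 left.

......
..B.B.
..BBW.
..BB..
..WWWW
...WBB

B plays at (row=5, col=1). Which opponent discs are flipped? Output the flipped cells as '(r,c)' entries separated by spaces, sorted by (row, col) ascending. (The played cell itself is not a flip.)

Answer: (4,2)

Derivation:
Dir NW: first cell '.' (not opp) -> no flip
Dir N: first cell '.' (not opp) -> no flip
Dir NE: opp run (4,2) capped by B -> flip
Dir W: first cell '.' (not opp) -> no flip
Dir E: first cell '.' (not opp) -> no flip
Dir SW: edge -> no flip
Dir S: edge -> no flip
Dir SE: edge -> no flip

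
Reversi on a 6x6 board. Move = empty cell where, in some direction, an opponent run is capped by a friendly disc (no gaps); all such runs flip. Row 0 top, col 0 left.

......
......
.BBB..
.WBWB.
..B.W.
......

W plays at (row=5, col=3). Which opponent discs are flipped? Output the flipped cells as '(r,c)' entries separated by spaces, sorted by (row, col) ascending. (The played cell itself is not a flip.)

Dir NW: opp run (4,2) capped by W -> flip
Dir N: first cell '.' (not opp) -> no flip
Dir NE: first cell 'W' (not opp) -> no flip
Dir W: first cell '.' (not opp) -> no flip
Dir E: first cell '.' (not opp) -> no flip
Dir SW: edge -> no flip
Dir S: edge -> no flip
Dir SE: edge -> no flip

Answer: (4,2)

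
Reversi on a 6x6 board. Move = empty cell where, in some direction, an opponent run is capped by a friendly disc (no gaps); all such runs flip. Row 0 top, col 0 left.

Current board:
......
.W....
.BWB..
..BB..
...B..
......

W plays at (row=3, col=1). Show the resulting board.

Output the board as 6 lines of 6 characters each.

Place W at (3,1); scan 8 dirs for brackets.
Dir NW: first cell '.' (not opp) -> no flip
Dir N: opp run (2,1) capped by W -> flip
Dir NE: first cell 'W' (not opp) -> no flip
Dir W: first cell '.' (not opp) -> no flip
Dir E: opp run (3,2) (3,3), next='.' -> no flip
Dir SW: first cell '.' (not opp) -> no flip
Dir S: first cell '.' (not opp) -> no flip
Dir SE: first cell '.' (not opp) -> no flip
All flips: (2,1)

Answer: ......
.W....
.WWB..
.WBB..
...B..
......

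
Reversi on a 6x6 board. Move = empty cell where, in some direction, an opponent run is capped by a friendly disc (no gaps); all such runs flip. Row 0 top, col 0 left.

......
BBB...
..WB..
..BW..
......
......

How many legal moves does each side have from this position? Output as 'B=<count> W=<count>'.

Answer: B=4 W=6

Derivation:
-- B to move --
(1,3): no bracket -> illegal
(2,1): flips 1 -> legal
(2,4): no bracket -> illegal
(3,1): no bracket -> illegal
(3,4): flips 1 -> legal
(4,2): no bracket -> illegal
(4,3): flips 1 -> legal
(4,4): flips 2 -> legal
B mobility = 4
-- W to move --
(0,0): flips 1 -> legal
(0,1): no bracket -> illegal
(0,2): flips 1 -> legal
(0,3): no bracket -> illegal
(1,3): flips 1 -> legal
(1,4): no bracket -> illegal
(2,0): no bracket -> illegal
(2,1): no bracket -> illegal
(2,4): flips 1 -> legal
(3,1): flips 1 -> legal
(3,4): no bracket -> illegal
(4,1): no bracket -> illegal
(4,2): flips 1 -> legal
(4,3): no bracket -> illegal
W mobility = 6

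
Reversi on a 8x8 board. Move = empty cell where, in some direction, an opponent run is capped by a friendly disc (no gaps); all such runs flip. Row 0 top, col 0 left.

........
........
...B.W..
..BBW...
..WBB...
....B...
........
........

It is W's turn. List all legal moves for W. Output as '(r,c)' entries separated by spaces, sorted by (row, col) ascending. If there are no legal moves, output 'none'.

Answer: (1,2) (2,2) (2,4) (3,1) (4,5) (5,2) (6,4)

Derivation:
(1,2): flips 1 -> legal
(1,3): no bracket -> illegal
(1,4): no bracket -> illegal
(2,1): no bracket -> illegal
(2,2): flips 1 -> legal
(2,4): flips 1 -> legal
(3,1): flips 2 -> legal
(3,5): no bracket -> illegal
(4,1): no bracket -> illegal
(4,5): flips 2 -> legal
(5,2): flips 1 -> legal
(5,3): no bracket -> illegal
(5,5): no bracket -> illegal
(6,3): no bracket -> illegal
(6,4): flips 2 -> legal
(6,5): no bracket -> illegal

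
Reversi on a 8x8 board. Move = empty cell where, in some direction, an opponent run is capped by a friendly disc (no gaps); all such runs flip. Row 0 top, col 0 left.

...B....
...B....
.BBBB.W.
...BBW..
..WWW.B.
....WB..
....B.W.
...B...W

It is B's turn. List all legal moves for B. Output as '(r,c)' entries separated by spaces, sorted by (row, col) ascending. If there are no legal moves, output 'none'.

(1,5): no bracket -> illegal
(1,6): no bracket -> illegal
(1,7): no bracket -> illegal
(2,5): no bracket -> illegal
(2,7): no bracket -> illegal
(3,1): no bracket -> illegal
(3,2): no bracket -> illegal
(3,6): flips 1 -> legal
(3,7): no bracket -> illegal
(4,1): no bracket -> illegal
(4,5): no bracket -> illegal
(5,1): flips 1 -> legal
(5,2): flips 1 -> legal
(5,3): flips 2 -> legal
(5,6): no bracket -> illegal
(5,7): no bracket -> illegal
(6,3): no bracket -> illegal
(6,5): no bracket -> illegal
(6,7): no bracket -> illegal
(7,5): no bracket -> illegal
(7,6): no bracket -> illegal

Answer: (3,6) (5,1) (5,2) (5,3)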